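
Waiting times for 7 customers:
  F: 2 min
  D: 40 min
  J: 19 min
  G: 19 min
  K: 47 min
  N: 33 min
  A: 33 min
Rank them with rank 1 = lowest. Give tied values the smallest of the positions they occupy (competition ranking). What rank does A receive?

Sorted (ascending): 2, 19, 19, 33, 33, 40, 47
The 2 values of 19 occupy positions 2–3 → each gets rank 2.
The 2 values of 33 occupy positions 4–5 → each gets rank 4.
A has value 33 min → rank 4.

4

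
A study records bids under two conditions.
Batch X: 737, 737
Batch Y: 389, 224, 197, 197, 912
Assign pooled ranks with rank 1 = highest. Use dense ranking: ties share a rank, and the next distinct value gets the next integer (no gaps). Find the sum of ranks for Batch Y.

Sorted (descending): 912, 737, 737, 389, 224, 197, 197
The 2 values of 737 share dense rank 2.
The 2 values of 197 share dense rank 5.
Remaining distinct values take the next consecutive integers.
Batch Y values → pooled ranks: 389→3, 224→4, 197→5, 197→5, 912→1
Rank sum = 3 + 4 + 5 + 5 + 1 = 18

18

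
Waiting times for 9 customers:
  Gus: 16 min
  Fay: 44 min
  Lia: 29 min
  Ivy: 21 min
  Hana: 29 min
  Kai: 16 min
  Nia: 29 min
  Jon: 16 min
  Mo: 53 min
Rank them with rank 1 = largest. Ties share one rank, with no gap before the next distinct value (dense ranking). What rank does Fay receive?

Sorted (descending): 53, 44, 29, 29, 29, 21, 16, 16, 16
The 3 values of 29 share dense rank 3.
The 3 values of 16 share dense rank 5.
Remaining distinct values take the next consecutive integers.
Fay has value 44 min → rank 2.

2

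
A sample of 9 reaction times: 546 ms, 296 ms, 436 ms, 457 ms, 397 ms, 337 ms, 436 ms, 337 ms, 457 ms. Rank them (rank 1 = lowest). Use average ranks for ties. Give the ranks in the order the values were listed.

9, 1, 5.5, 7.5, 4, 2.5, 5.5, 2.5, 7.5

Sorted (ascending): 296, 337, 337, 397, 436, 436, 457, 457, 546
The 2 values of 337 occupy positions 2–3 → average rank (2+3)/2 = 2.5.
The 2 values of 436 occupy positions 5–6 → average rank (5+6)/2 = 5.5.
The 2 values of 457 occupy positions 7–8 → average rank (7+8)/2 = 7.5.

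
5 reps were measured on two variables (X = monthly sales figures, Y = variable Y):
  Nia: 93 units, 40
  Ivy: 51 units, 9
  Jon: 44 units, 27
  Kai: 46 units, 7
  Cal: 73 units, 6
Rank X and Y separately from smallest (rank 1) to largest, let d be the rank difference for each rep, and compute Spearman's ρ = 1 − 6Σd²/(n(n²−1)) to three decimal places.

0.100

Ranks of variable 1: 5, 3, 1, 2, 4
Ranks of variable 2: 5, 3, 4, 2, 1
d = r₁ − r₂: 0, 0, -3, 0, 3
d²: 0, 0, 9, 0, 9; Σd² = 18
ρ = 1 − 6·18/(5·24) = 1 − 108/120 = 0.100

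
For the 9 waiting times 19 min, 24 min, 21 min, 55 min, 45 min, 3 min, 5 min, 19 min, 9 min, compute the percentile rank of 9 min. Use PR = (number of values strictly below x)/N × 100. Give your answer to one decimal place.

22.2

N = 9.
Strictly below 9: 2. Equal to 9: 1.
PR = 2/9 × 100 = 22.2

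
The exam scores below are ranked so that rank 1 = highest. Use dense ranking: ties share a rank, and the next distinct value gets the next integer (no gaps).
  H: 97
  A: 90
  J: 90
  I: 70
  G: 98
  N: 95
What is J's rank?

4

Sorted (descending): 98, 97, 95, 90, 90, 70
The 2 values of 90 share dense rank 4.
Remaining distinct values take the next consecutive integers.
J has value 90 → rank 4.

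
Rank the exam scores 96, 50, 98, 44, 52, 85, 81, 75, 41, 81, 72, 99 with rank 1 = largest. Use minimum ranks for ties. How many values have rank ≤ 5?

Sorted (descending): 99, 98, 96, 85, 81, 81, 75, 72, 52, 50, 44, 41
The 2 values of 81 occupy positions 5–6 → each gets rank 5.
Ranks ≤ 5: {1, 2, 3, 4, 5, 5} → 6 values.

6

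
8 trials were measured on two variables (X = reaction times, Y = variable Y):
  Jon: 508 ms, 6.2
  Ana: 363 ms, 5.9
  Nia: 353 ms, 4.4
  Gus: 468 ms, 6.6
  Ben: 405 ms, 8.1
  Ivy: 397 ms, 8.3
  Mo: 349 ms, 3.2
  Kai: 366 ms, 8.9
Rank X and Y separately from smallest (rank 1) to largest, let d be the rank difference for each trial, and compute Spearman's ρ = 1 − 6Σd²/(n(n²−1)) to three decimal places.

Ranks of variable 1: 8, 3, 2, 7, 6, 5, 1, 4
Ranks of variable 2: 4, 3, 2, 5, 6, 7, 1, 8
d = r₁ − r₂: 4, 0, 0, 2, 0, -2, 0, -4
d²: 16, 0, 0, 4, 0, 4, 0, 16; Σd² = 40
ρ = 1 − 6·40/(8·63) = 1 − 240/504 = 0.524

0.524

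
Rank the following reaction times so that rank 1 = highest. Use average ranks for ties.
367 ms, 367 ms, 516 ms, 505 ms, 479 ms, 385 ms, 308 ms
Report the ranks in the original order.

Sorted (descending): 516, 505, 479, 385, 367, 367, 308
The 2 values of 367 occupy positions 5–6 → average rank (5+6)/2 = 5.5.

5.5, 5.5, 1, 2, 3, 4, 7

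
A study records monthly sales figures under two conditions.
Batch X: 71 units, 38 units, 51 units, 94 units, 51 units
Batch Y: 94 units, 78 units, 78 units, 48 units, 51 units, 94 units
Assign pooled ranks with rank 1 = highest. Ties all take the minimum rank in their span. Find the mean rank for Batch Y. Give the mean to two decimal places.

4.50

Sorted (descending): 94, 94, 94, 78, 78, 71, 51, 51, 51, 48, 38
The 3 values of 94 occupy positions 1–3 → each gets rank 1.
The 2 values of 78 occupy positions 4–5 → each gets rank 4.
The 3 values of 51 occupy positions 7–9 → each gets rank 7.
Batch Y values → pooled ranks: 94→1, 78→4, 78→4, 48→10, 51→7, 94→1
Mean rank = (1 + 4 + 4 + 10 + 7 + 1) / 6 = 4.50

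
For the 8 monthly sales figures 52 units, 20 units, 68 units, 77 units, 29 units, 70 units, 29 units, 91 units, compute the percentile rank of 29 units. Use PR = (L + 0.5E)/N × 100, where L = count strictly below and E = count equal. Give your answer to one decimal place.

25.0

N = 8.
Strictly below 29: 1. Equal to 29: 2.
PR = (1 + 0.5·2)/8 × 100 = 25.0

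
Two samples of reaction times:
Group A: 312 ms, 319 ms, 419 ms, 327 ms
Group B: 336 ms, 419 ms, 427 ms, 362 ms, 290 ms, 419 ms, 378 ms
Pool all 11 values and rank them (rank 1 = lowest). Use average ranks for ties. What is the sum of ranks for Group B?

Sorted (ascending): 290, 312, 319, 327, 336, 362, 378, 419, 419, 419, 427
The 3 values of 419 occupy positions 8–10 → average rank 9.
Group B values → pooled ranks: 336→5, 419→9, 427→11, 362→6, 290→1, 419→9, 378→7
Rank sum = 5 + 9 + 11 + 6 + 1 + 9 + 7 = 48

48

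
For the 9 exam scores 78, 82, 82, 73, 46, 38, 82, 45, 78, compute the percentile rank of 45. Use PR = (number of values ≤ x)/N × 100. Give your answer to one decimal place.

N = 9.
Strictly below 45: 1. Equal to 45: 1.
PR = 2/9 × 100 = 22.2

22.2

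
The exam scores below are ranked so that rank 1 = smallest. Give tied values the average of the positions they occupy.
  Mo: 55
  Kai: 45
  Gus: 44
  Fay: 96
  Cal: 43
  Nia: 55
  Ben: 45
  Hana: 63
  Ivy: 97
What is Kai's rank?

Sorted (ascending): 43, 44, 45, 45, 55, 55, 63, 96, 97
The 2 values of 45 occupy positions 3–4 → average rank (3+4)/2 = 3.5.
The 2 values of 55 occupy positions 5–6 → average rank (5+6)/2 = 5.5.
Kai has value 45 → rank 3.5.

3.5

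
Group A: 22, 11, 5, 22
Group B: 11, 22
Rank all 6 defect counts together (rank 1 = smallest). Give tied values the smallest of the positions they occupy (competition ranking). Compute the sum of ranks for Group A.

Sorted (ascending): 5, 11, 11, 22, 22, 22
The 2 values of 11 occupy positions 2–3 → each gets rank 2.
The 3 values of 22 occupy positions 4–6 → each gets rank 4.
Group A values → pooled ranks: 22→4, 11→2, 5→1, 22→4
Rank sum = 4 + 2 + 1 + 4 = 11

11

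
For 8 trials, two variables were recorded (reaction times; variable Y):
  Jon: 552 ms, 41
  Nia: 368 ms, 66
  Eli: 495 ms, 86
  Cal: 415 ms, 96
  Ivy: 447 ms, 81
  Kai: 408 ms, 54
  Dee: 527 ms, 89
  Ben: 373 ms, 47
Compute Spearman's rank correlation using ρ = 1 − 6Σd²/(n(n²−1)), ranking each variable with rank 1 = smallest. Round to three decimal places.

0.119

Ranks of variable 1: 8, 1, 6, 4, 5, 3, 7, 2
Ranks of variable 2: 1, 4, 6, 8, 5, 3, 7, 2
d = r₁ − r₂: 7, -3, 0, -4, 0, 0, 0, 0
d²: 49, 9, 0, 16, 0, 0, 0, 0; Σd² = 74
ρ = 1 − 6·74/(8·63) = 1 − 444/504 = 0.119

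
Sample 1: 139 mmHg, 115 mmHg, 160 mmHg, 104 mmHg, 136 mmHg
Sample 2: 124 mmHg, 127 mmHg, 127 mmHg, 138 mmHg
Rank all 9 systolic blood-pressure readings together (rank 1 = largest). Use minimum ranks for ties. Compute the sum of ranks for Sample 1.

Sorted (descending): 160, 139, 138, 136, 127, 127, 124, 115, 104
The 2 values of 127 occupy positions 5–6 → each gets rank 5.
Sample 1 values → pooled ranks: 139→2, 115→8, 160→1, 104→9, 136→4
Rank sum = 2 + 8 + 1 + 9 + 4 = 24

24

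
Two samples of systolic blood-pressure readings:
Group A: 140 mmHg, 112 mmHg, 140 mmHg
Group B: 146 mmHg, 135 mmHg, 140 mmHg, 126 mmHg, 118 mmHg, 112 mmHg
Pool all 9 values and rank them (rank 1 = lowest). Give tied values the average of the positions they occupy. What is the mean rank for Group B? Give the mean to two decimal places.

Sorted (ascending): 112, 112, 118, 126, 135, 140, 140, 140, 146
The 2 values of 112 occupy positions 1–2 → average rank (1+2)/2 = 1.5.
The 3 values of 140 occupy positions 6–8 → average rank 7.
Group B values → pooled ranks: 146→9, 135→5, 140→7, 126→4, 118→3, 112→1.5
Mean rank = (9 + 5 + 7 + 4 + 3 + 1.5) / 6 = 4.92

4.92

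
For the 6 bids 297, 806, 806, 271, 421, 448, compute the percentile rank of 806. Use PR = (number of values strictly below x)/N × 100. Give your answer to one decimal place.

66.7

N = 6.
Strictly below 806: 4. Equal to 806: 2.
PR = 4/6 × 100 = 66.7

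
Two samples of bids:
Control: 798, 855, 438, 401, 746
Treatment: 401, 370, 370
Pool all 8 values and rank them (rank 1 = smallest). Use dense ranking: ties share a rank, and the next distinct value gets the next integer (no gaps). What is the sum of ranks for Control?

20

Sorted (ascending): 370, 370, 401, 401, 438, 746, 798, 855
The 2 values of 370 share dense rank 1.
The 2 values of 401 share dense rank 2.
Remaining distinct values take the next consecutive integers.
Control values → pooled ranks: 798→5, 855→6, 438→3, 401→2, 746→4
Rank sum = 5 + 6 + 3 + 2 + 4 = 20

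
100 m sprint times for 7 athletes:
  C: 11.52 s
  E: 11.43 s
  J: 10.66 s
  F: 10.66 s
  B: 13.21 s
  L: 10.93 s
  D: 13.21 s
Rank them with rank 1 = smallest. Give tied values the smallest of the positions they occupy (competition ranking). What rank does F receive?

1

Sorted (ascending): 10.66, 10.66, 10.93, 11.43, 11.52, 13.21, 13.21
The 2 values of 10.66 occupy positions 1–2 → each gets rank 1.
The 2 values of 13.21 occupy positions 6–7 → each gets rank 6.
F has value 10.66 s → rank 1.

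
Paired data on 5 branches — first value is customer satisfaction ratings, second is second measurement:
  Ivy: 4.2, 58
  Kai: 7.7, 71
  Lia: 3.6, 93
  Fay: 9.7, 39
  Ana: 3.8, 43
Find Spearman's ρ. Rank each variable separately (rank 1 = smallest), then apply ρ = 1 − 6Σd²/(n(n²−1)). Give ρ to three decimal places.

Ranks of variable 1: 3, 4, 1, 5, 2
Ranks of variable 2: 3, 4, 5, 1, 2
d = r₁ − r₂: 0, 0, -4, 4, 0
d²: 0, 0, 16, 16, 0; Σd² = 32
ρ = 1 − 6·32/(5·24) = 1 − 192/120 = -0.600

-0.600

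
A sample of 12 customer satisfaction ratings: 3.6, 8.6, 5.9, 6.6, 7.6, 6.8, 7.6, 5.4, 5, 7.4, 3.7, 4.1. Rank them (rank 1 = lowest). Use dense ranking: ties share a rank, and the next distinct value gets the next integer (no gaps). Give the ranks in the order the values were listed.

Sorted (ascending): 3.6, 3.7, 4.1, 5, 5.4, 5.9, 6.6, 6.8, 7.4, 7.6, 7.6, 8.6
The 2 values of 7.6 share dense rank 10.
Remaining distinct values take the next consecutive integers.

1, 11, 6, 7, 10, 8, 10, 5, 4, 9, 2, 3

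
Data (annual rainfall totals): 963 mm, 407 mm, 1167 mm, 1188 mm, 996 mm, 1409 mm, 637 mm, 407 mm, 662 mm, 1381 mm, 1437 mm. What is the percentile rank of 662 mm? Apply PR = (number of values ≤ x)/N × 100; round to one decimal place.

N = 11.
Strictly below 662: 3. Equal to 662: 1.
PR = 4/11 × 100 = 36.4

36.4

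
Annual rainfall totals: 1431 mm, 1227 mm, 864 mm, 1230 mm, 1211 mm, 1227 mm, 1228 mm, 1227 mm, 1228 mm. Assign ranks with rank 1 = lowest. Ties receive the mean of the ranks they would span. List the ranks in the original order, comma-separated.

9, 4, 1, 8, 2, 4, 6.5, 4, 6.5

Sorted (ascending): 864, 1211, 1227, 1227, 1227, 1228, 1228, 1230, 1431
The 3 values of 1227 occupy positions 3–5 → average rank 4.
The 2 values of 1228 occupy positions 6–7 → average rank (6+7)/2 = 6.5.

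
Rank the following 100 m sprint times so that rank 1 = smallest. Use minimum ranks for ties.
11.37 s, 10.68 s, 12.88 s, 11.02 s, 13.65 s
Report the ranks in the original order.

Sorted (ascending): 10.68, 11.02, 11.37, 12.88, 13.65
No ties — each value takes its position as its rank.

3, 1, 4, 2, 5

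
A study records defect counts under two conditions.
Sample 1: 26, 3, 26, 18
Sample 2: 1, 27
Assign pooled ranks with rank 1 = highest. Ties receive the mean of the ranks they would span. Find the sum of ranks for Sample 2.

Sorted (descending): 27, 26, 26, 18, 3, 1
The 2 values of 26 occupy positions 2–3 → average rank (2+3)/2 = 2.5.
Sample 2 values → pooled ranks: 1→6, 27→1
Rank sum = 6 + 1 = 7

7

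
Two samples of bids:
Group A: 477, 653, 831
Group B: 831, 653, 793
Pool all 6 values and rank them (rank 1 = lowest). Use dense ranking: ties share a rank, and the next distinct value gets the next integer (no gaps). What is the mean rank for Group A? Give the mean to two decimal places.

Sorted (ascending): 477, 653, 653, 793, 831, 831
The 2 values of 653 share dense rank 2.
The 2 values of 831 share dense rank 4.
Remaining distinct values take the next consecutive integers.
Group A values → pooled ranks: 477→1, 653→2, 831→4
Mean rank = (1 + 2 + 4) / 3 = 2.33

2.33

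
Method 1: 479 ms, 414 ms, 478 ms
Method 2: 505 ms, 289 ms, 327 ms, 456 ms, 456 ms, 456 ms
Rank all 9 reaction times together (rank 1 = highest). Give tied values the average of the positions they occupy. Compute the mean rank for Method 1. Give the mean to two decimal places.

Sorted (descending): 505, 479, 478, 456, 456, 456, 414, 327, 289
The 3 values of 456 occupy positions 4–6 → average rank 5.
Method 1 values → pooled ranks: 479→2, 414→7, 478→3
Mean rank = (2 + 7 + 3) / 3 = 4.00

4.00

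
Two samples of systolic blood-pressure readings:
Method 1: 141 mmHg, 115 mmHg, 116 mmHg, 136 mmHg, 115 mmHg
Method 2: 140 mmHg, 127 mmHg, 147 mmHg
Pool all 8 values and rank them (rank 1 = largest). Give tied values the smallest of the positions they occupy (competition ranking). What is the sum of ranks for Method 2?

Sorted (descending): 147, 141, 140, 136, 127, 116, 115, 115
The 2 values of 115 occupy positions 7–8 → each gets rank 7.
Method 2 values → pooled ranks: 140→3, 127→5, 147→1
Rank sum = 3 + 5 + 1 = 9

9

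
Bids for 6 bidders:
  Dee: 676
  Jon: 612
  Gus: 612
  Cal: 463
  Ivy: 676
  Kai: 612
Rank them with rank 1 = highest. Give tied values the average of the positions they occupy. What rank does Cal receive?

Sorted (descending): 676, 676, 612, 612, 612, 463
The 2 values of 676 occupy positions 1–2 → average rank (1+2)/2 = 1.5.
The 3 values of 612 occupy positions 3–5 → average rank 4.
Cal has value 463 → rank 6.

6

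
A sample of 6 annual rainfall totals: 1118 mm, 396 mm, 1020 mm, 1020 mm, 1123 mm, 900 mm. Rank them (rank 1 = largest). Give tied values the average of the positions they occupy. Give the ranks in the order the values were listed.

2, 6, 3.5, 3.5, 1, 5

Sorted (descending): 1123, 1118, 1020, 1020, 900, 396
The 2 values of 1020 occupy positions 3–4 → average rank (3+4)/2 = 3.5.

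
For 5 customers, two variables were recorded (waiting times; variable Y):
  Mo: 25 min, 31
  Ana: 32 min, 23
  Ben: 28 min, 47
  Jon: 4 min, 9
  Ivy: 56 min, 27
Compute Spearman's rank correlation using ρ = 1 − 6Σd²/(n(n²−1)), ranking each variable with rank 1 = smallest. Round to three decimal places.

Ranks of variable 1: 2, 4, 3, 1, 5
Ranks of variable 2: 4, 2, 5, 1, 3
d = r₁ − r₂: -2, 2, -2, 0, 2
d²: 4, 4, 4, 0, 4; Σd² = 16
ρ = 1 − 6·16/(5·24) = 1 − 96/120 = 0.200

0.200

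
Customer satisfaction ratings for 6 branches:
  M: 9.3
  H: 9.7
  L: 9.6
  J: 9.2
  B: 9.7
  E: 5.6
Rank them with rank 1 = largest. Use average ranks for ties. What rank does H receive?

1.5

Sorted (descending): 9.7, 9.7, 9.6, 9.3, 9.2, 5.6
The 2 values of 9.7 occupy positions 1–2 → average rank (1+2)/2 = 1.5.
H has value 9.7 → rank 1.5.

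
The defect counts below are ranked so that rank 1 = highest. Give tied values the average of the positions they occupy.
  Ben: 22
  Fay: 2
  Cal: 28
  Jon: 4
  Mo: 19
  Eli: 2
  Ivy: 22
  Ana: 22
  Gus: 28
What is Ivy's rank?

Sorted (descending): 28, 28, 22, 22, 22, 19, 4, 2, 2
The 2 values of 28 occupy positions 1–2 → average rank (1+2)/2 = 1.5.
The 3 values of 22 occupy positions 3–5 → average rank 4.
The 2 values of 2 occupy positions 8–9 → average rank (8+9)/2 = 8.5.
Ivy has value 22 → rank 4.

4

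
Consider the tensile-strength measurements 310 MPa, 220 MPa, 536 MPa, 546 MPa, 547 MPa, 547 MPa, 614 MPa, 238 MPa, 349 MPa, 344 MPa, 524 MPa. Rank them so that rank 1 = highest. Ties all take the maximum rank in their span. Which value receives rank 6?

524

Sorted (descending): 614, 547, 547, 546, 536, 524, 349, 344, 310, 238, 220
The 2 values of 547 occupy positions 2–3 → each gets rank 3.
Rank 6 → value 524.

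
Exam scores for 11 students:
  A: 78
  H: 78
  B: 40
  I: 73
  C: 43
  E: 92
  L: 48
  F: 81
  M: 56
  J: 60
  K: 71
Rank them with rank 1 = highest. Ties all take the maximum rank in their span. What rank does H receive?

4

Sorted (descending): 92, 81, 78, 78, 73, 71, 60, 56, 48, 43, 40
The 2 values of 78 occupy positions 3–4 → each gets rank 4.
H has value 78 → rank 4.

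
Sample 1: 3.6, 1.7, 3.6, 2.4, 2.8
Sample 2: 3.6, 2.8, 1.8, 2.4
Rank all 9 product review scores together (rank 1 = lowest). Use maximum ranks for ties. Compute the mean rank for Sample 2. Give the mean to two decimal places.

5.25

Sorted (ascending): 1.7, 1.8, 2.4, 2.4, 2.8, 2.8, 3.6, 3.6, 3.6
The 2 values of 2.4 occupy positions 3–4 → each gets rank 4.
The 2 values of 2.8 occupy positions 5–6 → each gets rank 6.
The 3 values of 3.6 occupy positions 7–9 → each gets rank 9.
Sample 2 values → pooled ranks: 3.6→9, 2.8→6, 1.8→2, 2.4→4
Mean rank = (9 + 6 + 2 + 4) / 4 = 5.25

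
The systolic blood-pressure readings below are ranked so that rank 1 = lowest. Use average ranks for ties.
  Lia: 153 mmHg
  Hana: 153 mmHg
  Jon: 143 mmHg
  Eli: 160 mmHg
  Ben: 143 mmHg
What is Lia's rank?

3.5

Sorted (ascending): 143, 143, 153, 153, 160
The 2 values of 143 occupy positions 1–2 → average rank (1+2)/2 = 1.5.
The 2 values of 153 occupy positions 3–4 → average rank (3+4)/2 = 3.5.
Lia has value 153 mmHg → rank 3.5.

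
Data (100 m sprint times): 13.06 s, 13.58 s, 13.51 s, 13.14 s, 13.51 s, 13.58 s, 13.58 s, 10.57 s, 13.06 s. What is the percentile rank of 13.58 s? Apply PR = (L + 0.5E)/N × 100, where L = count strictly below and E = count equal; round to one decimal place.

83.3

N = 9.
Strictly below 13.58: 6. Equal to 13.58: 3.
PR = (6 + 0.5·3)/9 × 100 = 83.3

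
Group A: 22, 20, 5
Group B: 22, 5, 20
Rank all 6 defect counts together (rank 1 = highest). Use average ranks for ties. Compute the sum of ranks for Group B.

Sorted (descending): 22, 22, 20, 20, 5, 5
The 2 values of 22 occupy positions 1–2 → average rank (1+2)/2 = 1.5.
The 2 values of 20 occupy positions 3–4 → average rank (3+4)/2 = 3.5.
The 2 values of 5 occupy positions 5–6 → average rank (5+6)/2 = 5.5.
Group B values → pooled ranks: 22→1.5, 5→5.5, 20→3.5
Rank sum = 1.5 + 5.5 + 3.5 = 10.5

10.5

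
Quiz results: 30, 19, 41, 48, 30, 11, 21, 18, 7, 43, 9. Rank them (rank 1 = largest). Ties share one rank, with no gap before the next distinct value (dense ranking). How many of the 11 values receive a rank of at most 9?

10

Sorted (descending): 48, 43, 41, 30, 30, 21, 19, 18, 11, 9, 7
The 2 values of 30 share dense rank 4.
Remaining distinct values take the next consecutive integers.
Ranks ≤ 9: {1, 2, 3, 4, 4, 5, 6, 7, 8, 9} → 10 values.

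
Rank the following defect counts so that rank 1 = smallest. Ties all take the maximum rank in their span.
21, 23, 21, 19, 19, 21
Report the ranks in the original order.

Sorted (ascending): 19, 19, 21, 21, 21, 23
The 2 values of 19 occupy positions 1–2 → each gets rank 2.
The 3 values of 21 occupy positions 3–5 → each gets rank 5.

5, 6, 5, 2, 2, 5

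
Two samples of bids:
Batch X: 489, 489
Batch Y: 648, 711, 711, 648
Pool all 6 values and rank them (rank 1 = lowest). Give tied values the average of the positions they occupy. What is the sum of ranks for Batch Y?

Sorted (ascending): 489, 489, 648, 648, 711, 711
The 2 values of 489 occupy positions 1–2 → average rank (1+2)/2 = 1.5.
The 2 values of 648 occupy positions 3–4 → average rank (3+4)/2 = 3.5.
The 2 values of 711 occupy positions 5–6 → average rank (5+6)/2 = 5.5.
Batch Y values → pooled ranks: 648→3.5, 711→5.5, 711→5.5, 648→3.5
Rank sum = 3.5 + 5.5 + 5.5 + 3.5 = 18

18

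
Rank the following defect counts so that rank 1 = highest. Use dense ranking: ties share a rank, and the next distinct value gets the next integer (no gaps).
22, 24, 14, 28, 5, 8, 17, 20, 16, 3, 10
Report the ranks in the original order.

3, 2, 7, 1, 10, 9, 5, 4, 6, 11, 8

Sorted (descending): 28, 24, 22, 20, 17, 16, 14, 10, 8, 5, 3
No ties — each value takes its position as its rank.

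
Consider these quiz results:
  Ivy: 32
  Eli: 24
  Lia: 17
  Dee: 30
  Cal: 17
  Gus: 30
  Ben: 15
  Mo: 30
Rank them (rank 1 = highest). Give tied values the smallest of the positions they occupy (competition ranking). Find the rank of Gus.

2

Sorted (descending): 32, 30, 30, 30, 24, 17, 17, 15
The 3 values of 30 occupy positions 2–4 → each gets rank 2.
The 2 values of 17 occupy positions 6–7 → each gets rank 6.
Gus has value 30 → rank 2.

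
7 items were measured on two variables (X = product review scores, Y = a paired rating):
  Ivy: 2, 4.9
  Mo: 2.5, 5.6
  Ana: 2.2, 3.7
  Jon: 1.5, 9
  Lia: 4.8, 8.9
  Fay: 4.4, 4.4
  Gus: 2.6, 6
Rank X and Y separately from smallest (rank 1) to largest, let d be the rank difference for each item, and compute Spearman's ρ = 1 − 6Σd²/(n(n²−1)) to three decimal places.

Ranks of variable 1: 2, 4, 3, 1, 7, 6, 5
Ranks of variable 2: 3, 4, 1, 7, 6, 2, 5
d = r₁ − r₂: -1, 0, 2, -6, 1, 4, 0
d²: 1, 0, 4, 36, 1, 16, 0; Σd² = 58
ρ = 1 − 6·58/(7·48) = 1 − 348/336 = -0.036

-0.036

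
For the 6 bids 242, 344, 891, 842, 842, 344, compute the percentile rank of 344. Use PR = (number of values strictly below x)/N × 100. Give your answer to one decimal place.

N = 6.
Strictly below 344: 1. Equal to 344: 2.
PR = 1/6 × 100 = 16.7

16.7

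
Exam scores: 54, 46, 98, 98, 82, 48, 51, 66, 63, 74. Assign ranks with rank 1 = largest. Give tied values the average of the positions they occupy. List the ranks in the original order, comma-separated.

7, 10, 1.5, 1.5, 3, 9, 8, 5, 6, 4

Sorted (descending): 98, 98, 82, 74, 66, 63, 54, 51, 48, 46
The 2 values of 98 occupy positions 1–2 → average rank (1+2)/2 = 1.5.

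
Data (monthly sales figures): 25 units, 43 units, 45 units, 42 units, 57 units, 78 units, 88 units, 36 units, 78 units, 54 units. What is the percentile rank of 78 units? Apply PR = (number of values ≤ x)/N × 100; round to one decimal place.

90.0

N = 10.
Strictly below 78: 7. Equal to 78: 2.
PR = 9/10 × 100 = 90.0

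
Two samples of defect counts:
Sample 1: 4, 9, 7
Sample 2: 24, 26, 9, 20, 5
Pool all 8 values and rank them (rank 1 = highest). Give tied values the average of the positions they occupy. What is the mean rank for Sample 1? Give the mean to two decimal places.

Sorted (descending): 26, 24, 20, 9, 9, 7, 5, 4
The 2 values of 9 occupy positions 4–5 → average rank (4+5)/2 = 4.5.
Sample 1 values → pooled ranks: 4→8, 9→4.5, 7→6
Mean rank = (8 + 4.5 + 6) / 3 = 6.17

6.17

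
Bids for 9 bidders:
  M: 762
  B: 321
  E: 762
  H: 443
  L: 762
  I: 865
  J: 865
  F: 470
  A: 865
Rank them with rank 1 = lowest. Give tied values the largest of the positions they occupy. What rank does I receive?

9

Sorted (ascending): 321, 443, 470, 762, 762, 762, 865, 865, 865
The 3 values of 762 occupy positions 4–6 → each gets rank 6.
The 3 values of 865 occupy positions 7–9 → each gets rank 9.
I has value 865 → rank 9.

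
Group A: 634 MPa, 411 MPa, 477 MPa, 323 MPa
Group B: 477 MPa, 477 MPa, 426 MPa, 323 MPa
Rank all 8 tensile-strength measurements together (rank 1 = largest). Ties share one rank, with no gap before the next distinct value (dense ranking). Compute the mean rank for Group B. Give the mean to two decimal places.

Sorted (descending): 634, 477, 477, 477, 426, 411, 323, 323
The 3 values of 477 share dense rank 2.
The 2 values of 323 share dense rank 5.
Remaining distinct values take the next consecutive integers.
Group B values → pooled ranks: 477→2, 477→2, 426→3, 323→5
Mean rank = (2 + 2 + 3 + 5) / 4 = 3.00

3.00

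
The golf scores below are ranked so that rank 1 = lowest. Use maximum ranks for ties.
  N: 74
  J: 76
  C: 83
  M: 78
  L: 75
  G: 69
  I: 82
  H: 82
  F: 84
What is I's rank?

7

Sorted (ascending): 69, 74, 75, 76, 78, 82, 82, 83, 84
The 2 values of 82 occupy positions 6–7 → each gets rank 7.
I has value 82 → rank 7.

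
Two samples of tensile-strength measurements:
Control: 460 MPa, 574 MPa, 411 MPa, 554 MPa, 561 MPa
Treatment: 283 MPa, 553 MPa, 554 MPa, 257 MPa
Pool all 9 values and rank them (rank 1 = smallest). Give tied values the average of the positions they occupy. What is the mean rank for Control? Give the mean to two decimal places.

Sorted (ascending): 257, 283, 411, 460, 553, 554, 554, 561, 574
The 2 values of 554 occupy positions 6–7 → average rank (6+7)/2 = 6.5.
Control values → pooled ranks: 460→4, 574→9, 411→3, 554→6.5, 561→8
Mean rank = (4 + 9 + 3 + 6.5 + 8) / 5 = 6.10

6.10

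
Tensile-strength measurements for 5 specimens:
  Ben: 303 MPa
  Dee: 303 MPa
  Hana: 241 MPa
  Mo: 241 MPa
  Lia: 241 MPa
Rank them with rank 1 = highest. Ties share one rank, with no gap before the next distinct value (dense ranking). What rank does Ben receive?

Sorted (descending): 303, 303, 241, 241, 241
The 2 values of 303 share dense rank 1.
The 3 values of 241 share dense rank 2.
Ben has value 303 MPa → rank 1.

1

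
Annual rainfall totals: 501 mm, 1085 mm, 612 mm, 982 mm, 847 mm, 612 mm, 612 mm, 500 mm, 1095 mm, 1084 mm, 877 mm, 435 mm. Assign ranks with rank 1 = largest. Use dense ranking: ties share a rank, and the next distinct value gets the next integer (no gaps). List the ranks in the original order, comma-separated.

8, 2, 7, 4, 6, 7, 7, 9, 1, 3, 5, 10

Sorted (descending): 1095, 1085, 1084, 982, 877, 847, 612, 612, 612, 501, 500, 435
The 3 values of 612 share dense rank 7.
Remaining distinct values take the next consecutive integers.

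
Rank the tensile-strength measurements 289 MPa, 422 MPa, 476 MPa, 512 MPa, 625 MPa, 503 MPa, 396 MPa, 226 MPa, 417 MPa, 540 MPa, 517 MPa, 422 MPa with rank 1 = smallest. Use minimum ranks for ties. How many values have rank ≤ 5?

Sorted (ascending): 226, 289, 396, 417, 422, 422, 476, 503, 512, 517, 540, 625
The 2 values of 422 occupy positions 5–6 → each gets rank 5.
Ranks ≤ 5: {1, 2, 3, 4, 5, 5} → 6 values.

6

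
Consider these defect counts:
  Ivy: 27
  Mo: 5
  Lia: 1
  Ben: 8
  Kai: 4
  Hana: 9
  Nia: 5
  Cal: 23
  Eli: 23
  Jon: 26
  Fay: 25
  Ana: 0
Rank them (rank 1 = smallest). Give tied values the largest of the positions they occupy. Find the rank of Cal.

Sorted (ascending): 0, 1, 4, 5, 5, 8, 9, 23, 23, 25, 26, 27
The 2 values of 5 occupy positions 4–5 → each gets rank 5.
The 2 values of 23 occupy positions 8–9 → each gets rank 9.
Cal has value 23 → rank 9.

9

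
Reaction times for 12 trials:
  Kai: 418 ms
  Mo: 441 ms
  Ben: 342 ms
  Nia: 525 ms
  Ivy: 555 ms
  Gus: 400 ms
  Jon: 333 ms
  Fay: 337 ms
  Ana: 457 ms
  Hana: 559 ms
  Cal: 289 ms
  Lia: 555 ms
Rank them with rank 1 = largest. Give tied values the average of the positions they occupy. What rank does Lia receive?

2.5

Sorted (descending): 559, 555, 555, 525, 457, 441, 418, 400, 342, 337, 333, 289
The 2 values of 555 occupy positions 2–3 → average rank (2+3)/2 = 2.5.
Lia has value 555 ms → rank 2.5.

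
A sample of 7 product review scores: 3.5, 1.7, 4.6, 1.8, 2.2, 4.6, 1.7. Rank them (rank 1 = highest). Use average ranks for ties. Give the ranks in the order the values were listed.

Sorted (descending): 4.6, 4.6, 3.5, 2.2, 1.8, 1.7, 1.7
The 2 values of 4.6 occupy positions 1–2 → average rank (1+2)/2 = 1.5.
The 2 values of 1.7 occupy positions 6–7 → average rank (6+7)/2 = 6.5.

3, 6.5, 1.5, 5, 4, 1.5, 6.5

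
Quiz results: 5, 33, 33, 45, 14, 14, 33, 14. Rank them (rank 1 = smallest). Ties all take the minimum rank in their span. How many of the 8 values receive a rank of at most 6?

7

Sorted (ascending): 5, 14, 14, 14, 33, 33, 33, 45
The 3 values of 14 occupy positions 2–4 → each gets rank 2.
The 3 values of 33 occupy positions 5–7 → each gets rank 5.
Ranks ≤ 6: {1, 2, 2, 2, 5, 5, 5} → 7 values.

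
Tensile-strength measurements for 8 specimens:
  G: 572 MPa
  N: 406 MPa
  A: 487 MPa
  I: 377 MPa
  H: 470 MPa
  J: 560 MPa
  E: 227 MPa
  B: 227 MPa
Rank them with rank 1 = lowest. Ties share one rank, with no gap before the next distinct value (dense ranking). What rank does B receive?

Sorted (ascending): 227, 227, 377, 406, 470, 487, 560, 572
The 2 values of 227 share dense rank 1.
Remaining distinct values take the next consecutive integers.
B has value 227 MPa → rank 1.

1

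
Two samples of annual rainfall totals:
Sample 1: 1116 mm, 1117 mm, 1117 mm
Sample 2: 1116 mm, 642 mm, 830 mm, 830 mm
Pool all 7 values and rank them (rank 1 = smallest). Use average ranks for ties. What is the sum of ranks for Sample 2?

10.5

Sorted (ascending): 642, 830, 830, 1116, 1116, 1117, 1117
The 2 values of 830 occupy positions 2–3 → average rank (2+3)/2 = 2.5.
The 2 values of 1116 occupy positions 4–5 → average rank (4+5)/2 = 4.5.
The 2 values of 1117 occupy positions 6–7 → average rank (6+7)/2 = 6.5.
Sample 2 values → pooled ranks: 1116→4.5, 642→1, 830→2.5, 830→2.5
Rank sum = 4.5 + 1 + 2.5 + 2.5 = 10.5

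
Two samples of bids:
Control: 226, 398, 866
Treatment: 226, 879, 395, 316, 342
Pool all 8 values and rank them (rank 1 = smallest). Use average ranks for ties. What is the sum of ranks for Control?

Sorted (ascending): 226, 226, 316, 342, 395, 398, 866, 879
The 2 values of 226 occupy positions 1–2 → average rank (1+2)/2 = 1.5.
Control values → pooled ranks: 226→1.5, 398→6, 866→7
Rank sum = 1.5 + 6 + 7 = 14.5

14.5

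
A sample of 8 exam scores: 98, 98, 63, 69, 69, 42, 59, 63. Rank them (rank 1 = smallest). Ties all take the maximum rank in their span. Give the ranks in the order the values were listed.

8, 8, 4, 6, 6, 1, 2, 4

Sorted (ascending): 42, 59, 63, 63, 69, 69, 98, 98
The 2 values of 63 occupy positions 3–4 → each gets rank 4.
The 2 values of 69 occupy positions 5–6 → each gets rank 6.
The 2 values of 98 occupy positions 7–8 → each gets rank 8.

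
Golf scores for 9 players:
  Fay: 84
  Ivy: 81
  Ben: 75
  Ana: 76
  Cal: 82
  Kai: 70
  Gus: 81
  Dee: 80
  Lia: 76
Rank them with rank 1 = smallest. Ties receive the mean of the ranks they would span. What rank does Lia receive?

Sorted (ascending): 70, 75, 76, 76, 80, 81, 81, 82, 84
The 2 values of 76 occupy positions 3–4 → average rank (3+4)/2 = 3.5.
The 2 values of 81 occupy positions 6–7 → average rank (6+7)/2 = 6.5.
Lia has value 76 → rank 3.5.

3.5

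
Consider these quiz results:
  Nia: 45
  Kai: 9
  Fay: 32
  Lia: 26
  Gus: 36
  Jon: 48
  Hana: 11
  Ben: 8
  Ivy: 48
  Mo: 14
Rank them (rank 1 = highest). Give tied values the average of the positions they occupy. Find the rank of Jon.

1.5

Sorted (descending): 48, 48, 45, 36, 32, 26, 14, 11, 9, 8
The 2 values of 48 occupy positions 1–2 → average rank (1+2)/2 = 1.5.
Jon has value 48 → rank 1.5.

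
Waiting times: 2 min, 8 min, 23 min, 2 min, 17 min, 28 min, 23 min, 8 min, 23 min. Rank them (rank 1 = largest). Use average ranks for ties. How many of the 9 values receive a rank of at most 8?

Sorted (descending): 28, 23, 23, 23, 17, 8, 8, 2, 2
The 3 values of 23 occupy positions 2–4 → average rank 3.
The 2 values of 8 occupy positions 6–7 → average rank (6+7)/2 = 6.5.
The 2 values of 2 occupy positions 8–9 → average rank (8+9)/2 = 8.5.
Ranks ≤ 8: {1, 3, 3, 3, 5, 6.5, 6.5} → 7 values.

7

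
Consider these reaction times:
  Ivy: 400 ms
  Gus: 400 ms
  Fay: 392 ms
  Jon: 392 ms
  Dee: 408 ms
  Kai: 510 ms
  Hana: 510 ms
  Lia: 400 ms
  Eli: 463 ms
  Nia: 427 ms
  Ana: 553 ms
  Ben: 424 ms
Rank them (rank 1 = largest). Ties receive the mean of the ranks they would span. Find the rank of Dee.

Sorted (descending): 553, 510, 510, 463, 427, 424, 408, 400, 400, 400, 392, 392
The 2 values of 510 occupy positions 2–3 → average rank (2+3)/2 = 2.5.
The 3 values of 400 occupy positions 8–10 → average rank 9.
The 2 values of 392 occupy positions 11–12 → average rank (11+12)/2 = 11.5.
Dee has value 408 ms → rank 7.

7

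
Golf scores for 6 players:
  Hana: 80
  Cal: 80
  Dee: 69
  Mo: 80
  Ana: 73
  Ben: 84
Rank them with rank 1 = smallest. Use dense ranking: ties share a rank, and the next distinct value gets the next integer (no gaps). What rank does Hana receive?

Sorted (ascending): 69, 73, 80, 80, 80, 84
The 3 values of 80 share dense rank 3.
Remaining distinct values take the next consecutive integers.
Hana has value 80 → rank 3.

3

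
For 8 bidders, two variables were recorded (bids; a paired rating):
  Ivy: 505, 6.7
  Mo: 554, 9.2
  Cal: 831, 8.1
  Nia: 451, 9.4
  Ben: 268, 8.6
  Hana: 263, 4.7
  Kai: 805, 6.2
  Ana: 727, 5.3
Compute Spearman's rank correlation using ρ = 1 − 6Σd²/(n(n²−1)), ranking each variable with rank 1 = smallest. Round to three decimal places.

Ranks of variable 1: 4, 5, 8, 3, 2, 1, 7, 6
Ranks of variable 2: 4, 7, 5, 8, 6, 1, 3, 2
d = r₁ − r₂: 0, -2, 3, -5, -4, 0, 4, 4
d²: 0, 4, 9, 25, 16, 0, 16, 16; Σd² = 86
ρ = 1 − 6·86/(8·63) = 1 − 516/504 = -0.024

-0.024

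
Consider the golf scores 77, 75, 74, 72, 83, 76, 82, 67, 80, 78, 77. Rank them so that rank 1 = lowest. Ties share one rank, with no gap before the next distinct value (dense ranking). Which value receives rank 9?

Sorted (ascending): 67, 72, 74, 75, 76, 77, 77, 78, 80, 82, 83
The 2 values of 77 share dense rank 6.
Remaining distinct values take the next consecutive integers.
Rank 9 → value 82.

82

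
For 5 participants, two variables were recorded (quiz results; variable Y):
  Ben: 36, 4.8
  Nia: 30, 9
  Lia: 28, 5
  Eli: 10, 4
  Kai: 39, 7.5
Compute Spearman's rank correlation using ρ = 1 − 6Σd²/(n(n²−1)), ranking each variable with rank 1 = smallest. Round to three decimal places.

Ranks of variable 1: 4, 3, 2, 1, 5
Ranks of variable 2: 2, 5, 3, 1, 4
d = r₁ − r₂: 2, -2, -1, 0, 1
d²: 4, 4, 1, 0, 1; Σd² = 10
ρ = 1 − 6·10/(5·24) = 1 − 60/120 = 0.500

0.500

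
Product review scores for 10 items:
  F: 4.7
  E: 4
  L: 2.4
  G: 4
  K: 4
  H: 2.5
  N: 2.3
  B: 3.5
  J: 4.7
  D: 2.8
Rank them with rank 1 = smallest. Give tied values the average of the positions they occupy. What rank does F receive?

9.5

Sorted (ascending): 2.3, 2.4, 2.5, 2.8, 3.5, 4, 4, 4, 4.7, 4.7
The 3 values of 4 occupy positions 6–8 → average rank 7.
The 2 values of 4.7 occupy positions 9–10 → average rank (9+10)/2 = 9.5.
F has value 4.7 → rank 9.5.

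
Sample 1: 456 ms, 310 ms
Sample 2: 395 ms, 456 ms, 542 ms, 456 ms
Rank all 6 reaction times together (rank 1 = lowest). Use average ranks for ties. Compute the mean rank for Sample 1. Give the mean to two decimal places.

Sorted (ascending): 310, 395, 456, 456, 456, 542
The 3 values of 456 occupy positions 3–5 → average rank 4.
Sample 1 values → pooled ranks: 456→4, 310→1
Mean rank = (4 + 1) / 2 = 2.50

2.50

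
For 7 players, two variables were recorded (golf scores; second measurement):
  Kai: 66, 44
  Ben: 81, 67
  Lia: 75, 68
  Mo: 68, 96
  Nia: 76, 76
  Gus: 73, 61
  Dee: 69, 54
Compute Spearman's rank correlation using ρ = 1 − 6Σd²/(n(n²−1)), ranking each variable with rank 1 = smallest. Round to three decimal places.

Ranks of variable 1: 1, 7, 5, 2, 6, 4, 3
Ranks of variable 2: 1, 4, 5, 7, 6, 3, 2
d = r₁ − r₂: 0, 3, 0, -5, 0, 1, 1
d²: 0, 9, 0, 25, 0, 1, 1; Σd² = 36
ρ = 1 − 6·36/(7·48) = 1 − 216/336 = 0.357

0.357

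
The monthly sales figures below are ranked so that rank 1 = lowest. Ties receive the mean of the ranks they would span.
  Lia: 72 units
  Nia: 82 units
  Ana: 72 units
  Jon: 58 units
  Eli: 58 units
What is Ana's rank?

3.5

Sorted (ascending): 58, 58, 72, 72, 82
The 2 values of 58 occupy positions 1–2 → average rank (1+2)/2 = 1.5.
The 2 values of 72 occupy positions 3–4 → average rank (3+4)/2 = 3.5.
Ana has value 72 units → rank 3.5.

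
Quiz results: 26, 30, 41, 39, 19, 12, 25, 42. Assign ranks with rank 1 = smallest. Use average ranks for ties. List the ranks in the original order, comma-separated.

4, 5, 7, 6, 2, 1, 3, 8

Sorted (ascending): 12, 19, 25, 26, 30, 39, 41, 42
No ties — each value takes its position as its rank.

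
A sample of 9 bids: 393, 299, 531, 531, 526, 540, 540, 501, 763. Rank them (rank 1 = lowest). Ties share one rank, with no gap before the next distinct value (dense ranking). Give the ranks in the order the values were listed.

2, 1, 5, 5, 4, 6, 6, 3, 7

Sorted (ascending): 299, 393, 501, 526, 531, 531, 540, 540, 763
The 2 values of 531 share dense rank 5.
The 2 values of 540 share dense rank 6.
Remaining distinct values take the next consecutive integers.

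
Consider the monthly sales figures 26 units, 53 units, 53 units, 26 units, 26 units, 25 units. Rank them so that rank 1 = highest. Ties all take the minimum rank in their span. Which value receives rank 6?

Sorted (descending): 53, 53, 26, 26, 26, 25
The 2 values of 53 occupy positions 1–2 → each gets rank 1.
The 3 values of 26 occupy positions 3–5 → each gets rank 3.
Rank 6 → value 25.

25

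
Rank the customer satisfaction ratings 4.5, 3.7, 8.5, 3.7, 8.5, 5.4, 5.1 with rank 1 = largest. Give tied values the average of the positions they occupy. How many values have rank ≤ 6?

Sorted (descending): 8.5, 8.5, 5.4, 5.1, 4.5, 3.7, 3.7
The 2 values of 8.5 occupy positions 1–2 → average rank (1+2)/2 = 1.5.
The 2 values of 3.7 occupy positions 6–7 → average rank (6+7)/2 = 6.5.
Ranks ≤ 6: {1.5, 1.5, 3, 4, 5} → 5 values.

5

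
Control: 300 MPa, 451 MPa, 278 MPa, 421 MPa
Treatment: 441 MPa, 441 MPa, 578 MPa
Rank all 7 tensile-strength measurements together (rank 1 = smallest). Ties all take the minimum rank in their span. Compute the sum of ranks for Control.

12

Sorted (ascending): 278, 300, 421, 441, 441, 451, 578
The 2 values of 441 occupy positions 4–5 → each gets rank 4.
Control values → pooled ranks: 300→2, 451→6, 278→1, 421→3
Rank sum = 2 + 6 + 1 + 3 = 12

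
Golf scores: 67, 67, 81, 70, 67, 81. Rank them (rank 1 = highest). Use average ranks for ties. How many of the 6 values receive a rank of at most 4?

Sorted (descending): 81, 81, 70, 67, 67, 67
The 2 values of 81 occupy positions 1–2 → average rank (1+2)/2 = 1.5.
The 3 values of 67 occupy positions 4–6 → average rank 5.
Ranks ≤ 4: {1.5, 1.5, 3} → 3 values.

3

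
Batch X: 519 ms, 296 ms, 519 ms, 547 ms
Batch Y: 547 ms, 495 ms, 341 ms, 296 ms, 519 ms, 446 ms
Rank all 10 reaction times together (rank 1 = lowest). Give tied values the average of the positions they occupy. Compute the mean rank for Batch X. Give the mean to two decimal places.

6.25

Sorted (ascending): 296, 296, 341, 446, 495, 519, 519, 519, 547, 547
The 2 values of 296 occupy positions 1–2 → average rank (1+2)/2 = 1.5.
The 3 values of 519 occupy positions 6–8 → average rank 7.
The 2 values of 547 occupy positions 9–10 → average rank (9+10)/2 = 9.5.
Batch X values → pooled ranks: 519→7, 296→1.5, 519→7, 547→9.5
Mean rank = (7 + 1.5 + 7 + 9.5) / 4 = 6.25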